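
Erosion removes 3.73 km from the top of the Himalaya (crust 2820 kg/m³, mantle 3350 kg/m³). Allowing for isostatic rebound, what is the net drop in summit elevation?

0.59 km

Rebound u = e ρ_c/ρ_m = 3.73 km × 2820/3350 = 3.14 km.
Net surface drop = e − u = 3.73 km − 3.14 km = e (ρ_m − ρ_c)/ρ_m = 0.59 km.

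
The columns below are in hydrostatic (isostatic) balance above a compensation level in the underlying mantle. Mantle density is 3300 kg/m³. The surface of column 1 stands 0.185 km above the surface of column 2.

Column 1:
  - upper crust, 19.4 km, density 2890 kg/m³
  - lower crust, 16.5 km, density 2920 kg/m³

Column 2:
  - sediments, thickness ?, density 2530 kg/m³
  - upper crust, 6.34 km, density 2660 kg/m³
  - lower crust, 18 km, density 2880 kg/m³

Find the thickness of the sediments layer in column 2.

2.59 km

Take the compensation level at the base of the deeper column (depth z_c below the surface of column 1) and equate Σ ρ_i t_i down to z_c; mantle fills any gap and the z_c terms cancel.
Column 1: 19.4×2890 + 16.5×2920 + (z_c − 35.9)×3300
Column 2: 0.185×0 + x×2530 + 6.34×2660 + 18×2880 + (z_c − 0.185 − 24.34 − x)×3300
The z_c×3300 term appears on both sides and cancels. Collect the known terms of each column as K = Σ(ρt)_known − 3300 × (depth of known layers): K_1 = 104246 − 3300×35.9 = −14224; K_2 = 68704.4 − 3300×(0.185 + 24.34) = −12228.1.
Balance: K_1 = K_2 − x×(3300 − 2530), so x = (K_2 − K_1)/(3300 − 2530) = 1995.9/770 = 2.59 km.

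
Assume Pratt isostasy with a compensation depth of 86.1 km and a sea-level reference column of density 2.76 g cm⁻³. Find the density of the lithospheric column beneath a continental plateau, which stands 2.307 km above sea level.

Pratt balance: ρ_ref D = ρ (D + h).
ρ = ρ_ref D/(D + h) = 2.76 × 86.1 km/(86.1 km + 2.307 km) = 2.69 g cm⁻³.

2.69 g cm⁻³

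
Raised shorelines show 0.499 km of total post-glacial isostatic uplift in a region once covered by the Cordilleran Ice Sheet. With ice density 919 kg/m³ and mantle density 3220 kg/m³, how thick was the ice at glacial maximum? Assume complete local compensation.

u = t ρ_ice/ρ_m → t = u ρ_m/ρ_ice = 0.499 km × 3220/919 = 1.75 km.

1.75 km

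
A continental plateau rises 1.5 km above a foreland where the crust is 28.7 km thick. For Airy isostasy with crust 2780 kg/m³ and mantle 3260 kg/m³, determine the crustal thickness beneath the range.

38.9 km

Root depth r = h ρ_c / (ρ_m − ρ_c) = 1.5 km × 2780 / 480 = 8.688 km.
Total thickness = T + h + r = 28.7 km + 1.5 km + 8.688 km = 38.9 km.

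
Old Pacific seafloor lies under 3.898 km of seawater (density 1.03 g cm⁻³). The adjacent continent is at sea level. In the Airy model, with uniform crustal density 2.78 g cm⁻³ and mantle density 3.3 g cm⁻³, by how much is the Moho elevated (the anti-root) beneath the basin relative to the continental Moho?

13.1 km

In Airy isostatic equilibrium: replacing crust with seawater at the top is compensated by replacing crust with mantle at the base: d (ρ_c − ρ_w) = a (ρ_m − ρ_c).
a = d (ρ_c − ρ_w)/(ρ_m − ρ_c) = 3.898 km × 1.75/0.52 = 13.1 km.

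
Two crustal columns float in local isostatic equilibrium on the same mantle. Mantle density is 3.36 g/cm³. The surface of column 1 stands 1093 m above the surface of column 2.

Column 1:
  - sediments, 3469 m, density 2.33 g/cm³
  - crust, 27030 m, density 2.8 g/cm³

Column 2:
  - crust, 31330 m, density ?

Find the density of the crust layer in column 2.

2.88 g/cm³

Take the compensation level at the base of the deeper column (depth z_c below the surface of column 1) and equate Σ ρ_i t_i down to z_c; mantle fills any gap and the z_c terms cancel.
Column 1: 3469×2.33 + 27030×2.8 + (z_c − 30499)×3.36
Column 2: 1093×0 + 31330×ρ + (z_c − 1093 − 31330)×3.36
The z_c×3.36 term appears on both sides and cancels. Collect the known terms of each column as K = Σ(ρt)_known − 3.36 × (depth of known layers): K_1 = 83766.77 − 3.36×30499 = −18709.87; K_2 = 0 − 3.36×(1093 + 31330) = −108941.28.
Balance: K_1 = K_2 + 31330×ρ, so ρ = (K_1 − K_2)/31330 = 90231.4/31330 = 2.88 g/cm³.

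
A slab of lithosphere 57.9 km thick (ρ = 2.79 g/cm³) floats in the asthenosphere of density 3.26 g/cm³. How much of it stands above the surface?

Floating equilibrium: submerged depth d = t ρ_obj/ρ_fluid = 57.9 km × 2.79/3.26 = 49.55 km.
Freeboard = t − d = 57.9 km − 49.55 km = 8.35 km.

8.35 km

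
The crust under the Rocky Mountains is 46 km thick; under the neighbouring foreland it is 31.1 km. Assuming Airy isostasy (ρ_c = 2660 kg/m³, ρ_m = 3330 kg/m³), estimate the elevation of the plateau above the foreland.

Excess crust Δ = 46 km − 31.1 km = 14.9 km, split between elevation h and root r with h + r = Δ.
Airy balance ρ_c h = (ρ_m − ρ_c) r gives r = h ρ_c/(ρ_m − ρ_c), so h (1 + ρ_c/(ρ_m − ρ_c)) = Δ, i.e. h = Δ (ρ_m − ρ_c)/ρ_m.
h = 14.9 km × 670/3330 = 3 km.

3 km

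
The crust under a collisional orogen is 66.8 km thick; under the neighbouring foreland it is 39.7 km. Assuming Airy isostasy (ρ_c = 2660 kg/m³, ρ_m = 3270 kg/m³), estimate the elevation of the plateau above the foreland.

5.06 km

Excess crust Δ = 66.8 km − 39.7 km = 27.1 km, split between elevation h and root r with h + r = Δ.
Airy balance ρ_c h = (ρ_m − ρ_c) r gives r = h ρ_c/(ρ_m − ρ_c), so h (1 + ρ_c/(ρ_m − ρ_c)) = Δ, i.e. h = Δ (ρ_m − ρ_c)/ρ_m.
h = 27.1 km × 610/3270 = 5.06 km.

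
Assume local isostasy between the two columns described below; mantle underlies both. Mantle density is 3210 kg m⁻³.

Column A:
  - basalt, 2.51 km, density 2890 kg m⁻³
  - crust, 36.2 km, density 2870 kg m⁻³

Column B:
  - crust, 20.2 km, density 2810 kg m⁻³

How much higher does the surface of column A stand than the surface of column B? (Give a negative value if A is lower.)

1.57 km

For any compensation level in the mantle, the mantle terms cancel and isostasy reduces to e = (Σt_A − Σt_B) − (Σ(ρt)_A − Σ(ρt)_B) / ρ_m.
Σt_A = 38.71 km; Σt_B = 20.2 km; Σ(ρt)_A = 111147.9; Σ(ρt)_B = 56762 (in km·kg m⁻³).
e = (38.71 − 20.2) − (111147.9 − 56762) / 3210 = 1.57 km.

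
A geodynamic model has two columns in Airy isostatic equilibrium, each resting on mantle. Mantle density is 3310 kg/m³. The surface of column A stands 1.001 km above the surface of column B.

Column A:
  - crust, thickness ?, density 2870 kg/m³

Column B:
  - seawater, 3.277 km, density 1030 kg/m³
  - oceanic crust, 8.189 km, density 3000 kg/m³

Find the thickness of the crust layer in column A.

30.3 km

Take the compensation level at the base of the deeper column (depth z_c below the surface of column A) and equate Σ ρ_i t_i down to z_c; mantle fills any gap and the z_c terms cancel.
Column A: x×2870 + (z_c − 0 − x)×3310
Column B: 1.001×0 + 3.277×1030 + 8.189×3000 + (z_c − 1.001 − 11.466)×3310
The z_c×3310 term appears on both sides and cancels. Collect the known terms of each column as K = Σ(ρt)_known − 3310 × (depth of known layers): K_A = 0 − 3310×0 = 0; K_B = 27942.31 − 3310×(1.001 + 11.466) = −13323.46.
Balance: K_A − x×(3310 − 2870) = K_B, so x = (K_A − K_B)/(3310 − 2870) = 13323.5/440 = 30.3 km.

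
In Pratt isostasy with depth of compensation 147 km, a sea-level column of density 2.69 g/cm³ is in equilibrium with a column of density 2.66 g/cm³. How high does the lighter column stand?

1.66 km

ρ_ref D = ρ (D + h) → h = D (ρ_ref − ρ)/ρ.
h = 147 km × (2.69 − 2.66)/2.66 = 1.66 km.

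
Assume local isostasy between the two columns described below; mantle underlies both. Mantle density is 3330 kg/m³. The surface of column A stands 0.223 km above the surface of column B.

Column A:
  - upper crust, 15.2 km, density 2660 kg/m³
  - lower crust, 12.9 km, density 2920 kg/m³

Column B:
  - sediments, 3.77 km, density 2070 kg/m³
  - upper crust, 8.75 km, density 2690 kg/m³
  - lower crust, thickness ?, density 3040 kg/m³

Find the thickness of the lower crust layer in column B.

Take the compensation level at the base of the deeper column (depth z_c below the surface of column A) and equate Σ ρ_i t_i down to z_c; mantle fills any gap and the z_c terms cancel.
Column A: 15.2×2660 + 12.9×2920 + (z_c − 28.1)×3330
Column B: 0.223×0 + 3.77×2070 + 8.75×2690 + x×3040 + (z_c − 0.223 − 12.52 − x)×3330
The z_c×3330 term appears on both sides and cancels. Collect the known terms of each column as K = Σ(ρt)_known − 3330 × (depth of known layers): K_A = 78100 − 3330×28.1 = −15473; K_B = 31341.4 − 3330×(0.223 + 12.52) = −11092.79.
Balance: K_A = K_B − x×(3330 − 3040), so x = (K_B − K_A)/(3330 − 3040) = 4380.21/290 = 15.1 km.

15.1 km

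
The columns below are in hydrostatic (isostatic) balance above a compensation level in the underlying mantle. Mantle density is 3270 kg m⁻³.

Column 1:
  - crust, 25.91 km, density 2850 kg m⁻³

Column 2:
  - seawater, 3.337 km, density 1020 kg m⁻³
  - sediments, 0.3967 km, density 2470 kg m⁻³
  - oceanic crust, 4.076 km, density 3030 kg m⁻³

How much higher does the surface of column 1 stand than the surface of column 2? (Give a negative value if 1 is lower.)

0.636 km

For any compensation level in the mantle, the mantle terms cancel and isostasy reduces to e = (Σt_1 − Σt_2) − (Σ(ρt)_1 − Σ(ρt)_2) / ρ_m.
Σt_1 = 25.91 km; Σt_2 = 7.8097 km; Σ(ρt)_1 = 73843.5; Σ(ρt)_2 = 16733.869 (in km·kg m⁻³).
e = (25.91 − 7.8097) − (73843.5 − 16733.869) / 3270 = 0.636 km.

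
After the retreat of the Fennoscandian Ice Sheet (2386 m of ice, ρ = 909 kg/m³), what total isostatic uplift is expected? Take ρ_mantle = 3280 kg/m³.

Removing the load lets mantle flow back in; uplift u satisfies ρ_ice t = ρ_m u.
u = t ρ_ice/ρ_m = 2386 m × 909/3280 = 661 m.

661 m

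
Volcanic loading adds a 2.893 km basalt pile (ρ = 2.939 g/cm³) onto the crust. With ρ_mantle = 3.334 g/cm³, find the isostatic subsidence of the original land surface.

2.55 km

Subaerial loading: s = t ρ_load / ρ_m.
s = 2.893 km × 2.939/3.334 = 2.55 km.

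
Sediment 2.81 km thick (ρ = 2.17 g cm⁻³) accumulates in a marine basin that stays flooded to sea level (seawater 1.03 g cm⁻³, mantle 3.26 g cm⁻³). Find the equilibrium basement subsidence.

1.44 km

Submarine loading: the sediment displaces seawater, and the subsidence is in turn flooded, so s (ρ_m − ρ_w) = t (ρ_sed − ρ_w).
s = 2.81 km × (2.17 − 1.03) / (3.26 − 1.03) = 1.44 km.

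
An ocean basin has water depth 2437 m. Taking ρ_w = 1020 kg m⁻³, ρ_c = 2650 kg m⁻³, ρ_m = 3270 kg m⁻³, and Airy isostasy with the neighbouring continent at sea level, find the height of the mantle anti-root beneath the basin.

6410 m

For local isostatic compensation: replacing crust with seawater at the top is compensated by replacing crust with mantle at the base: d (ρ_c − ρ_w) = a (ρ_m − ρ_c).
a = d (ρ_c − ρ_w)/(ρ_m − ρ_c) = 2437 m × 1630/620 = 6410 m.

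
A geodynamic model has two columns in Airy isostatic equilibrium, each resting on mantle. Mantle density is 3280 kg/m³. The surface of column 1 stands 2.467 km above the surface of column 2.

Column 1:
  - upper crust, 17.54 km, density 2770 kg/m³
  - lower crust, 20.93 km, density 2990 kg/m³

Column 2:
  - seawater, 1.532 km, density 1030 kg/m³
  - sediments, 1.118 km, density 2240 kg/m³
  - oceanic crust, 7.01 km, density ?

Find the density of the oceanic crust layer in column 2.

2950 kg/m³

Take the compensation level at the base of the deeper column (depth z_c below the surface of column 1) and equate Σ ρ_i t_i down to z_c; mantle fills any gap and the z_c terms cancel.
Column 1: 17.54×2770 + 20.93×2990 + (z_c − 38.47)×3280
Column 2: 2.467×0 + 1.532×1030 + 1.118×2240 + 7.01×ρ + (z_c − 2.467 − 9.66)×3280
The z_c×3280 term appears on both sides and cancels. Collect the known terms of each column as K = Σ(ρt)_known − 3280 × (depth of known layers): K_1 = 111166.5 − 3280×38.47 = −15015.1; K_2 = 4082.28 − 3280×(2.467 + 9.66) = −35694.28.
Balance: K_1 = K_2 + 7.01×ρ, so ρ = (K_1 − K_2)/7.01 = 20679.2/7.01 = 2950 kg/m³.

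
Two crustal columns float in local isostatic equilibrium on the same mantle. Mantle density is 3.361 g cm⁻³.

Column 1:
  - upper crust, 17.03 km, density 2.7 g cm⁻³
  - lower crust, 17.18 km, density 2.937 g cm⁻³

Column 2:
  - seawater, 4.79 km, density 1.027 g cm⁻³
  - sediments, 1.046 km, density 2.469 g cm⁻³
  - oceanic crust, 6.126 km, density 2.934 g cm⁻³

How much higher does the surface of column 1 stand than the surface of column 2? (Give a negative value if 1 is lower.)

1.13 km

For any compensation level in the mantle, the mantle terms cancel and isostasy reduces to e = (Σt_1 − Σt_2) − (Σ(ρt)_1 − Σ(ρt)_2) / ρ_m.
Σt_1 = 34.21 km; Σt_2 = 11.962 km; Σ(ρt)_1 = 96.43866; Σ(ρt)_2 = 25.475588 (in km·g cm⁻³).
e = (34.21 − 11.962) − (96.43866 − 25.475588) / 3.361 = 1.13 km.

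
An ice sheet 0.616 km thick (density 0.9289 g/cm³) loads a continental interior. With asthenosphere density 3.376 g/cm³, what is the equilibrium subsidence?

0.169 km

For local isostatic compensation: the ice load ρ_ice t is balanced by mantle displaced below, ρ_m s.
s = t ρ_ice / ρ_m = 0.616 km × 0.9289/3.376 = 0.169 km.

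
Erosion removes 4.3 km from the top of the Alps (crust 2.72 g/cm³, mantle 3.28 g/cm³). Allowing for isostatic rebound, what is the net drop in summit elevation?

Rebound u = e ρ_c/ρ_m = 4.3 km × 2.72/3.28 = 3.566 km.
Net surface drop = e − u = 4.3 km − 3.566 km = e (ρ_m − ρ_c)/ρ_m = 0.734 km.

0.734 km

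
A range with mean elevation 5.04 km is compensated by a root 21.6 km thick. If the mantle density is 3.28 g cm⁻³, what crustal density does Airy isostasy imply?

2.66 g cm⁻³

ρ_c h = (ρ_m − ρ_c) r → ρ_c (h + r) = ρ_m r → ρ_c = ρ_m r / (h + r).
ρ_c = 3.28 × 21.6 km / (5.04 km + 21.6 km) = 2.66 g cm⁻³.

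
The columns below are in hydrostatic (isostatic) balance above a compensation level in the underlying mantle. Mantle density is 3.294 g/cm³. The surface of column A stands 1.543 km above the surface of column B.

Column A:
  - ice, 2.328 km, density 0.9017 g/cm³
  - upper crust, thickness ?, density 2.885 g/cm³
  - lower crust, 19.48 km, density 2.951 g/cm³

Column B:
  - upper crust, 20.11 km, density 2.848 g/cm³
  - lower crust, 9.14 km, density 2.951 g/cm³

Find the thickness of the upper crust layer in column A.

Take the compensation level at the base of the deeper column (depth z_c below the surface of column A) and equate Σ ρ_i t_i down to z_c; mantle fills any gap and the z_c terms cancel.
Column A: 2.328×0.9017 + x×2.885 + 19.48×2.951 + (z_c − 21.808 − x)×3.294
Column B: 1.543×0 + 20.11×2.848 + 9.14×2.951 + (z_c − 1.543 − 29.25)×3.294
The z_c×3.294 term appears on both sides and cancels. Collect the known terms of each column as K = Σ(ρt)_known − 3.294 × (depth of known layers): K_A = 59.5846376 − 3.294×21.808 = −12.2509144; K_B = 84.24542 − 3.294×(1.543 + 29.25) = −17.186722.
Balance: K_A − x×(3.294 − 2.885) = K_B, so x = (K_A − K_B)/(3.294 − 2.885) = 4.93581/0.409 = 12.1 km.

12.1 km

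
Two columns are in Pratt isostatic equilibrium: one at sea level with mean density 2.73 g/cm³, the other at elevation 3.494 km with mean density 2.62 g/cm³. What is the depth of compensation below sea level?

ρ_ref D = ρ (D + h) → D (ρ_ref − ρ) = ρ h.
D = ρ h/(ρ_ref − ρ) = 2.62 × 3.494 km/(2.73 − 2.62) = 83.2 km.

83.2 km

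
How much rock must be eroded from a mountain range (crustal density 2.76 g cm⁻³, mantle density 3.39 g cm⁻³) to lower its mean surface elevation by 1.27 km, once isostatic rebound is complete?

Net drop Δ = e − u = e − e ρ_c/ρ_m = e (ρ_m − ρ_c)/ρ_m.
e = Δ ρ_m/(ρ_m − ρ_c) = 1.27 km × 3.39/0.63 = 6.83 km.

6.83 km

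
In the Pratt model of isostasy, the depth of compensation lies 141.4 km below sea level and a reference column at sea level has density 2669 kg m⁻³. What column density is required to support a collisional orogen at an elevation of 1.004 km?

Pratt balance: ρ_ref D = ρ (D + h).
ρ = ρ_ref D/(D + h) = 2669 × 141.4 km/(141.4 km + 1.004 km) = 2650 kg m⁻³.

2650 kg m⁻³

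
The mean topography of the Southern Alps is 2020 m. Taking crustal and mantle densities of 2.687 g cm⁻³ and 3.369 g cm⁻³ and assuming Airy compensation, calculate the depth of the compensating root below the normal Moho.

7960 m

Equating mass per unit area of the two columns: the weight of the topography is balanced by the buoyancy of the root, ρ_c h = (ρ_m − ρ_c) r.
r = h · ρ_c / (ρ_m − ρ_c) = 2020 m × 2.687 / (3.369 − 2.687) = 7960 m.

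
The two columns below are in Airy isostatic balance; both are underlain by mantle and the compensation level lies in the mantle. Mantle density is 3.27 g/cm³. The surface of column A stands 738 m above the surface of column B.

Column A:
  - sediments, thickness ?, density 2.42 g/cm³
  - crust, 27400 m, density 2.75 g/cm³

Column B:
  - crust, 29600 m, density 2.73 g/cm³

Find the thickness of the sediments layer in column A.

4880 m

Take the compensation level at the base of the deeper column (depth z_c below the surface of column A) and equate Σ ρ_i t_i down to z_c; mantle fills any gap and the z_c terms cancel.
Column A: x×2.42 + 27400×2.75 + (z_c − 27400 − x)×3.27
Column B: 738×0 + 29600×2.73 + (z_c − 738 − 29600)×3.27
The z_c×3.27 term appears on both sides and cancels. Collect the known terms of each column as K = Σ(ρt)_known − 3.27 × (depth of known layers): K_A = 75350 − 3.27×27400 = −14248; K_B = 80808 − 3.27×(738 + 29600) = −18397.26.
Balance: K_A − x×(3.27 − 2.42) = K_B, so x = (K_A − K_B)/(3.27 − 2.42) = 4149.26/0.85 = 4880 m.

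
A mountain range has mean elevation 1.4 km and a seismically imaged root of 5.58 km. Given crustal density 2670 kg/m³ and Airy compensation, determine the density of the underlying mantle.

3340 kg/m³

Airy balance: ρ_c h = (ρ_m − ρ_c) r → ρ_m = ρ_c (1 + h/r).
ρ_m = 2670 × (1 + 1.4 km/5.58 km) = 3340 kg/m³.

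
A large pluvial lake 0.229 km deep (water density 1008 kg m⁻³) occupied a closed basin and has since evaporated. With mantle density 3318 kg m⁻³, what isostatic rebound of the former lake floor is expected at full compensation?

u = d ρ_w/ρ_m = 0.229 km × 1008/3318 = 0.0696 km.

0.0696 km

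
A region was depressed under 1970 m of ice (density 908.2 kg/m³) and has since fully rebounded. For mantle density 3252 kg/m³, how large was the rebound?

550 m

Removing the load lets mantle flow back in; uplift u satisfies ρ_ice t = ρ_m u.
u = t ρ_ice/ρ_m = 1970 m × 908.2/3252 = 550 m.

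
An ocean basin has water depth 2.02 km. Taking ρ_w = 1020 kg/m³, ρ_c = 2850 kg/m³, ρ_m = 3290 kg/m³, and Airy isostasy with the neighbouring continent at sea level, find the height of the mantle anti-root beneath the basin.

8.4 km

Isostatic balance requires: replacing crust with seawater at the top is compensated by replacing crust with mantle at the base: d (ρ_c − ρ_w) = a (ρ_m − ρ_c).
a = d (ρ_c − ρ_w)/(ρ_m − ρ_c) = 2.02 km × 1830/440 = 8.4 km.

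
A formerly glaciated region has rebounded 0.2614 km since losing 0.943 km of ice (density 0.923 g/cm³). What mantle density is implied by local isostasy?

ρ_m = ρ_ice t / u = 0.923 × 0.943 km/0.2614 km = 3.33 g/cm³.

3.33 g/cm³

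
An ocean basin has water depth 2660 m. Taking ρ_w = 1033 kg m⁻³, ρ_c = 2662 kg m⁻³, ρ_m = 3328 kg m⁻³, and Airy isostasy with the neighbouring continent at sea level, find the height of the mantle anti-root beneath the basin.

In Airy isostatic equilibrium: replacing crust with seawater at the top is compensated by replacing crust with mantle at the base: d (ρ_c − ρ_w) = a (ρ_m − ρ_c).
a = d (ρ_c − ρ_w)/(ρ_m − ρ_c) = 2660 m × 1629/666 = 6510 m.

6510 m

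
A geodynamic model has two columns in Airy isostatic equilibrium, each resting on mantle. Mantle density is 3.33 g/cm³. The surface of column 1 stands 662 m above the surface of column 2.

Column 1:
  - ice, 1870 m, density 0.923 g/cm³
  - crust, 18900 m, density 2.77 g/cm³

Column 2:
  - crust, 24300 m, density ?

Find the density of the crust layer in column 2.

2.8 g/cm³

Take the compensation level at the base of the deeper column (depth z_c below the surface of column 1) and equate Σ ρ_i t_i down to z_c; mantle fills any gap and the z_c terms cancel.
Column 1: 1870×0.923 + 18900×2.77 + (z_c − 20770)×3.33
Column 2: 662×0 + 24300×ρ + (z_c − 662 − 24300)×3.33
The z_c×3.33 term appears on both sides and cancels. Collect the known terms of each column as K = Σ(ρt)_known − 3.33 × (depth of known layers): K_1 = 54079.01 − 3.33×20770 = −15085.09; K_2 = 0 − 3.33×(662 + 24300) = −83123.46.
Balance: K_1 = K_2 + 24300×ρ, so ρ = (K_1 − K_2)/24300 = 68038.4/24300 = 2.8 g/cm³.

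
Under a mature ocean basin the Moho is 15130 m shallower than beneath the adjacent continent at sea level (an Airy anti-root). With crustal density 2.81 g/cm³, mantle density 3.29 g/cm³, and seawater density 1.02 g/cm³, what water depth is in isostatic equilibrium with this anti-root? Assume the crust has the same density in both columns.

4060 m

Replacing a thickness d of crust by seawater at the top must be balanced by replacing crust with mantle at the base: d (ρ_c − ρ_w) = a (ρ_m − ρ_c).
d = a (ρ_m − ρ_c)/(ρ_c − ρ_w) = 15130 m × 0.48/1.79 = 4060 m.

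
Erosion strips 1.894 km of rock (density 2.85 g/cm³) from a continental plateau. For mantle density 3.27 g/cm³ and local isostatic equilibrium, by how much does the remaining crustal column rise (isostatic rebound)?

1.65 km

Unloading: uplift u = e ρ_c/ρ_m = 1.894 km × 2.85/3.27 = 1.65 km.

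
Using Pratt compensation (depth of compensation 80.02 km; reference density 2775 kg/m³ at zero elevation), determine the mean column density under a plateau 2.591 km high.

2690 kg/m³

Pratt balance: ρ_ref D = ρ (D + h).
ρ = ρ_ref D/(D + h) = 2775 × 80.02 km/(80.02 km + 2.591 km) = 2690 kg/m³.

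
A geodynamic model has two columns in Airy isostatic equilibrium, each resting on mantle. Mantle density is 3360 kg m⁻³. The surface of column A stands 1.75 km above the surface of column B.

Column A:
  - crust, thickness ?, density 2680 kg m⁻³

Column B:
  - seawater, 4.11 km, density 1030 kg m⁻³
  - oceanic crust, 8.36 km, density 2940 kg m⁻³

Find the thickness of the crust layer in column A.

27.9 km

Take the compensation level at the base of the deeper column (depth z_c below the surface of column A) and equate Σ ρ_i t_i down to z_c; mantle fills any gap and the z_c terms cancel.
Column A: x×2680 + (z_c − 0 − x)×3360
Column B: 1.75×0 + 4.11×1030 + 8.36×2940 + (z_c − 1.75 − 12.47)×3360
The z_c×3360 term appears on both sides and cancels. Collect the known terms of each column as K = Σ(ρt)_known − 3360 × (depth of known layers): K_A = 0 − 3360×0 = 0; K_B = 28811.7 − 3360×(1.75 + 12.47) = −18967.5.
Balance: K_A − x×(3360 − 2680) = K_B, so x = (K_A − K_B)/(3360 − 2680) = 18967.5/680 = 27.9 km.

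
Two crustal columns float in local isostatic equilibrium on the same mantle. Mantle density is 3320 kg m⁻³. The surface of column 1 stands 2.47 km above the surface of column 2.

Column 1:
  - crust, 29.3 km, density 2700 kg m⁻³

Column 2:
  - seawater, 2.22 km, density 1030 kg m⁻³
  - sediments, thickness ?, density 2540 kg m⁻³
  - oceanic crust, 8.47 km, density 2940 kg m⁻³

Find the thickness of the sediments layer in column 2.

Take the compensation level at the base of the deeper column (depth z_c below the surface of column 1) and equate Σ ρ_i t_i down to z_c; mantle fills any gap and the z_c terms cancel.
Column 1: 29.3×2700 + (z_c − 29.3)×3320
Column 2: 2.47×0 + 2.22×1030 + x×2540 + 8.47×2940 + (z_c − 2.47 − 10.69 − x)×3320
The z_c×3320 term appears on both sides and cancels. Collect the known terms of each column as K = Σ(ρt)_known − 3320 × (depth of known layers): K_1 = 79110 − 3320×29.3 = −18166; K_2 = 27188.4 − 3320×(2.47 + 10.69) = −16502.8.
Balance: K_1 = K_2 − x×(3320 − 2540), so x = (K_2 − K_1)/(3320 − 2540) = 1663.2/780 = 2.13 km.

2.13 km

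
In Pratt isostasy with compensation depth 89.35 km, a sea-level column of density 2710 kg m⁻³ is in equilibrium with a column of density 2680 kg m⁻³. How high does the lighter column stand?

ρ_ref D = ρ (D + h) → h = D (ρ_ref − ρ)/ρ.
h = 89.35 km × (2710 − 2680)/2680 = 1 km.

1 km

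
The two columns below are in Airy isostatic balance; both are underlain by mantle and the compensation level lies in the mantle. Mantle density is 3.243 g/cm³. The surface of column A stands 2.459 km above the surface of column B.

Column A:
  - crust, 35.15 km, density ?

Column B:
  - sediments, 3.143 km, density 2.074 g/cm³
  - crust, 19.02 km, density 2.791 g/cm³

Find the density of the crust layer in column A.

2.67 g/cm³

Take the compensation level at the base of the deeper column (depth z_c below the surface of column A) and equate Σ ρ_i t_i down to z_c; mantle fills any gap and the z_c terms cancel.
Column A: 35.15×ρ + (z_c − 35.15)×3.243
Column B: 2.459×0 + 3.143×2.074 + 19.02×2.791 + (z_c − 2.459 − 22.163)×3.243
The z_c×3.243 term appears on both sides and cancels. Collect the known terms of each column as K = Σ(ρt)_known − 3.243 × (depth of known layers): K_A = 0 − 3.243×35.15 = −113.99145; K_B = 59.603402 − 3.243×(2.459 + 22.163) = −20.245744.
Balance: K_A + 35.15×ρ = K_B, so ρ = (K_B − K_A)/35.15 = 93.7457/35.15 = 2.67 g/cm³.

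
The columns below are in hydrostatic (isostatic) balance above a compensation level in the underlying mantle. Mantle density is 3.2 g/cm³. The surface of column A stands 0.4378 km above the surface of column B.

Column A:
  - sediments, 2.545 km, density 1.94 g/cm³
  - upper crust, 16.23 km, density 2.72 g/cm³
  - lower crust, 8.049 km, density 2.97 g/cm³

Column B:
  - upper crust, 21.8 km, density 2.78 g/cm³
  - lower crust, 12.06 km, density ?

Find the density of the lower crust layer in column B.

Take the compensation level at the base of the deeper column (depth z_c below the surface of column A) and equate Σ ρ_i t_i down to z_c; mantle fills any gap and the z_c terms cancel.
Column A: 2.545×1.94 + 16.23×2.72 + 8.049×2.97 + (z_c − 26.824)×3.2
Column B: 0.4378×0 + 21.8×2.78 + 12.06×ρ + (z_c − 0.4378 − 33.86)×3.2
The z_c×3.2 term appears on both sides and cancels. Collect the known terms of each column as K = Σ(ρt)_known − 3.2 × (depth of known layers): K_A = 72.98843 − 3.2×26.824 = −12.84837; K_B = 60.604 − 3.2×(0.4378 + 33.86) = −49.14896.
Balance: K_A = K_B + 12.06×ρ, so ρ = (K_A − K_B)/12.06 = 36.3006/12.06 = 3.01 g/cm³.

3.01 g/cm³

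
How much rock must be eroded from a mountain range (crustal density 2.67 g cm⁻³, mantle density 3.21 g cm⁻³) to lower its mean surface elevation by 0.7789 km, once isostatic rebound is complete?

Net drop Δ = e − u = e − e ρ_c/ρ_m = e (ρ_m − ρ_c)/ρ_m.
e = Δ ρ_m/(ρ_m − ρ_c) = 0.7789 km × 3.21/0.54 = 4.63 km.

4.63 km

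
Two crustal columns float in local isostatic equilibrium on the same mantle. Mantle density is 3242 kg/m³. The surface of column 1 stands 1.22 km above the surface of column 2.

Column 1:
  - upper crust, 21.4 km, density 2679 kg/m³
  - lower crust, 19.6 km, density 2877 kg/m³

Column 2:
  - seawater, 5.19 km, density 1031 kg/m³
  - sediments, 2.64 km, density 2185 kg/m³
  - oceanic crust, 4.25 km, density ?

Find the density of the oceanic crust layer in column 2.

3010 kg/m³

Take the compensation level at the base of the deeper column (depth z_c below the surface of column 1) and equate Σ ρ_i t_i down to z_c; mantle fills any gap and the z_c terms cancel.
Column 1: 21.4×2679 + 19.6×2877 + (z_c − 41)×3242
Column 2: 1.22×0 + 5.19×1031 + 2.64×2185 + 4.25×ρ + (z_c − 1.22 − 12.08)×3242
The z_c×3242 term appears on both sides and cancels. Collect the known terms of each column as K = Σ(ρt)_known − 3242 × (depth of known layers): K_1 = 113719.8 − 3242×41 = −19202.2; K_2 = 11119.29 − 3242×(1.22 + 12.08) = −31999.31.
Balance: K_1 = K_2 + 4.25×ρ, so ρ = (K_1 − K_2)/4.25 = 12797.1/4.25 = 3010 kg/m³.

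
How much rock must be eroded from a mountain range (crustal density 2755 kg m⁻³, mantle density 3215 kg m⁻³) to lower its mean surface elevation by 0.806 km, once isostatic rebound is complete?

5.63 km

Net drop Δ = e − u = e − e ρ_c/ρ_m = e (ρ_m − ρ_c)/ρ_m.
e = Δ ρ_m/(ρ_m − ρ_c) = 0.806 km × 3215/460 = 5.63 km.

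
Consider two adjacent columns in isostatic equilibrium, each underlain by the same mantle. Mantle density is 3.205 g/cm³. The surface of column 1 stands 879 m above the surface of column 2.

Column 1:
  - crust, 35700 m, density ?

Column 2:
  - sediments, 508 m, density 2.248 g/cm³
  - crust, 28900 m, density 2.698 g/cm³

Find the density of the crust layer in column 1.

Take the compensation level at the base of the deeper column (depth z_c below the surface of column 1) and equate Σ ρ_i t_i down to z_c; mantle fills any gap and the z_c terms cancel.
Column 1: 35700×ρ + (z_c − 35700)×3.205
Column 2: 879×0 + 508×2.248 + 28900×2.698 + (z_c − 879 − 29408)×3.205
The z_c×3.205 term appears on both sides and cancels. Collect the known terms of each column as K = Σ(ρt)_known − 3.205 × (depth of known layers): K_1 = 0 − 3.205×35700 = −114418.5; K_2 = 79114.184 − 3.205×(879 + 29408) = −17955.651.
Balance: K_1 + 35700×ρ = K_2, so ρ = (K_2 − K_1)/35700 = 96462.8/35700 = 2.7 g/cm³.

2.7 g/cm³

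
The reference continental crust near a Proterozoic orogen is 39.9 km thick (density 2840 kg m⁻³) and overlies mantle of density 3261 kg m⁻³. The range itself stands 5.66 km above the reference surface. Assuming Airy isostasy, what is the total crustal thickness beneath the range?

Root depth r = h ρ_c / (ρ_m − ρ_c) = 5.66 km × 2840 / 421 = 38.18 km.
Total thickness = T + h + r = 39.9 km + 5.66 km + 38.18 km = 83.7 km.

83.7 km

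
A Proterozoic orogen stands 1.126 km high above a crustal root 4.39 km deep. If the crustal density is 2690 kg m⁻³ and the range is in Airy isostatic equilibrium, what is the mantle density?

Airy balance: ρ_c h = (ρ_m − ρ_c) r → ρ_m = ρ_c (1 + h/r).
ρ_m = 2690 × (1 + 1.126 km/4.39 km) = 3380 kg m⁻³.

3380 kg m⁻³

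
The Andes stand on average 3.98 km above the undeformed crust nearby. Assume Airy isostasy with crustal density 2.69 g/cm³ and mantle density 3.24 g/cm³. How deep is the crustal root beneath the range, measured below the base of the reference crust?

In Airy isostatic equilibrium: the weight of the topography is balanced by the buoyancy of the root, ρ_c h = (ρ_m − ρ_c) r.
r = h · ρ_c / (ρ_m − ρ_c) = 3.98 km × 2.69 / (3.24 − 2.69) = 19.5 km.

19.5 km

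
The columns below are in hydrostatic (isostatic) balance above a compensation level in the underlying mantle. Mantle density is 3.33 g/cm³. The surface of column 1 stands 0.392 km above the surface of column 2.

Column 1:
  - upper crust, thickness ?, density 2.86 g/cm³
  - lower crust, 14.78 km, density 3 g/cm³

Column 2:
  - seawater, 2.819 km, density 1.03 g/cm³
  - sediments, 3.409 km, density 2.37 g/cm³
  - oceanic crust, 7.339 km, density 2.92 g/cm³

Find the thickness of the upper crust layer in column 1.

19.6 km

Take the compensation level at the base of the deeper column (depth z_c below the surface of column 1) and equate Σ ρ_i t_i down to z_c; mantle fills any gap and the z_c terms cancel.
Column 1: x×2.86 + 14.78×3 + (z_c − 14.78 − x)×3.33
Column 2: 0.392×0 + 2.819×1.03 + 3.409×2.37 + 7.339×2.92 + (z_c − 0.392 − 13.567)×3.33
The z_c×3.33 term appears on both sides and cancels. Collect the known terms of each column as K = Σ(ρt)_known − 3.33 × (depth of known layers): K_1 = 44.34 − 3.33×14.78 = −4.8774; K_2 = 32.41278 − 3.33×(0.392 + 13.567) = −14.07069.
Balance: K_1 − x×(3.33 − 2.86) = K_2, so x = (K_1 − K_2)/(3.33 − 2.86) = 9.19329/0.47 = 19.6 km.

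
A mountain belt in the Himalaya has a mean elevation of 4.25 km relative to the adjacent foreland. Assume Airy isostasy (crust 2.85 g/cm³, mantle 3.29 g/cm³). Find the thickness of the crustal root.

27.5 km

For local isostatic compensation: the weight of the topography is balanced by the buoyancy of the root, ρ_c h = (ρ_m − ρ_c) r.
r = h · ρ_c / (ρ_m − ρ_c) = 4.25 km × 2.85 / (3.29 − 2.85) = 27.5 km.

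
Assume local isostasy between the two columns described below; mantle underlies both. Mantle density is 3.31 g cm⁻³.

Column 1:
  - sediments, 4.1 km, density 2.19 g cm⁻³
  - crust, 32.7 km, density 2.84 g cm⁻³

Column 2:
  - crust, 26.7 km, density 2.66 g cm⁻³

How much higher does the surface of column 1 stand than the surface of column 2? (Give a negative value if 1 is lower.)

For any compensation level in the mantle, the mantle terms cancel and isostasy reduces to e = (Σt_1 − Σt_2) − (Σ(ρt)_1 − Σ(ρt)_2) / ρ_m.
Σt_1 = 36.8 km; Σt_2 = 26.7 km; Σ(ρt)_1 = 101.847; Σ(ρt)_2 = 71.022 (in km·g cm⁻³).
e = (36.8 − 26.7) − (101.847 − 71.022) / 3.31 = 0.787 km.

0.787 km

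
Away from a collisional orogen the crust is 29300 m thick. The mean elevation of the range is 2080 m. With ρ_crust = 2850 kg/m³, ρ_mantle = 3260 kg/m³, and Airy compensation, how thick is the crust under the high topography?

45800 m

Root depth r = h ρ_c / (ρ_m − ρ_c) = 2080 m × 2850 / 410 = 14460 m.
Total thickness = T + h + r = 29300 m + 2080 m + 14460 m = 45800 m.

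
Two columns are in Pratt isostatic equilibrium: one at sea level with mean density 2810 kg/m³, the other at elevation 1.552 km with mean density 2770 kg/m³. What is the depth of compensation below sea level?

ρ_ref D = ρ (D + h) → D (ρ_ref − ρ) = ρ h.
D = ρ h/(ρ_ref − ρ) = 2770 × 1.552 km/(2810 − 2770) = 107 km.

107 km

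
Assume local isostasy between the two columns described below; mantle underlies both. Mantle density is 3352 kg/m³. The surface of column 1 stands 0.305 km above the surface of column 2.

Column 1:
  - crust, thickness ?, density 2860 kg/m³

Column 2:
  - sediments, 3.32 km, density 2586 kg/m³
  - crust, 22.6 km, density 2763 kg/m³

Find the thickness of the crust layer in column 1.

34.3 km

Take the compensation level at the base of the deeper column (depth z_c below the surface of column 1) and equate Σ ρ_i t_i down to z_c; mantle fills any gap and the z_c terms cancel.
Column 1: x×2860 + (z_c − 0 − x)×3352
Column 2: 0.305×0 + 3.32×2586 + 22.6×2763 + (z_c − 0.305 − 25.92)×3352
The z_c×3352 term appears on both sides and cancels. Collect the known terms of each column as K = Σ(ρt)_known − 3352 × (depth of known layers): K_1 = 0 − 3352×0 = 0; K_2 = 71029.32 − 3352×(0.305 + 25.92) = −16876.88.
Balance: K_1 − x×(3352 − 2860) = K_2, so x = (K_1 − K_2)/(3352 − 2860) = 16876.9/492 = 34.3 km.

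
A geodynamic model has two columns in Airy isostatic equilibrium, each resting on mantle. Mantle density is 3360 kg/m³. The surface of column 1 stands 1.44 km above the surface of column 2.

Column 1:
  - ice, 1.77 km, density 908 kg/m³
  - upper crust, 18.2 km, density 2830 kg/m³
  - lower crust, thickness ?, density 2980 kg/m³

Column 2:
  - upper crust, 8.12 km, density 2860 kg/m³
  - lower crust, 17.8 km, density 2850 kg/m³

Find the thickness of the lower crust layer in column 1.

Take the compensation level at the base of the deeper column (depth z_c below the surface of column 1) and equate Σ ρ_i t_i down to z_c; mantle fills any gap and the z_c terms cancel.
Column 1: 1.77×908 + 18.2×2830 + x×2980 + (z_c − 19.97 − x)×3360
Column 2: 1.44×0 + 8.12×2860 + 17.8×2850 + (z_c − 1.44 − 25.92)×3360
The z_c×3360 term appears on both sides and cancels. Collect the known terms of each column as K = Σ(ρt)_known − 3360 × (depth of known layers): K_1 = 53113.16 − 3360×19.97 = −13986.04; K_2 = 73953.2 − 3360×(1.44 + 25.92) = −17976.4.
Balance: K_1 − x×(3360 − 2980) = K_2, so x = (K_1 − K_2)/(3360 − 2980) = 3990.36/380 = 10.5 km.

10.5 km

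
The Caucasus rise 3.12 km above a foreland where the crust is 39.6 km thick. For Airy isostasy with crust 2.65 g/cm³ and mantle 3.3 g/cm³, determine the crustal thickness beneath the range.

55.4 km

Root depth r = h ρ_c / (ρ_m − ρ_c) = 3.12 km × 2.65 / 0.65 = 12.72 km.
Total thickness = T + h + r = 39.6 km + 3.12 km + 12.72 km = 55.4 km.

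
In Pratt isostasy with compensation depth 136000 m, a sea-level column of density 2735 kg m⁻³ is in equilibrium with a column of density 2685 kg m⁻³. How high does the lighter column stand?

2530 m

ρ_ref D = ρ (D + h) → h = D (ρ_ref − ρ)/ρ.
h = 136000 m × (2735 − 2685)/2685 = 2530 m.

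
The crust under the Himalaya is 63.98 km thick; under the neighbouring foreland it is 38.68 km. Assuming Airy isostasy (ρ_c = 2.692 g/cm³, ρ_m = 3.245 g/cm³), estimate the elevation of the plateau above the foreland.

4.31 km

Excess crust Δ = 63.98 km − 38.68 km = 25.3 km, split between elevation h and root r with h + r = Δ.
Airy balance ρ_c h = (ρ_m − ρ_c) r gives r = h ρ_c/(ρ_m − ρ_c), so h (1 + ρ_c/(ρ_m − ρ_c)) = Δ, i.e. h = Δ (ρ_m − ρ_c)/ρ_m.
h = 25.3 km × 0.553/3.245 = 4.31 km.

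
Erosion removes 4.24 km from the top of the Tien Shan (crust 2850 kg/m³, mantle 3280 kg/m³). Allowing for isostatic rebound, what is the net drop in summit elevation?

Rebound u = e ρ_c/ρ_m = 4.24 km × 2850/3280 = 3.684 km.
Net surface drop = e − u = 4.24 km − 3.684 km = e (ρ_m − ρ_c)/ρ_m = 0.556 km.

0.556 km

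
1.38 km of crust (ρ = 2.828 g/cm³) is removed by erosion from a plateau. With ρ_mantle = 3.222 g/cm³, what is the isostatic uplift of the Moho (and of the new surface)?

1.21 km

Unloading: uplift u = e ρ_c/ρ_m = 1.38 km × 2.828/3.222 = 1.21 km.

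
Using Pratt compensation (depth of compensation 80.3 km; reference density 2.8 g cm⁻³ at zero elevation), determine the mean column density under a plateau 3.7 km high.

Pratt balance: ρ_ref D = ρ (D + h).
ρ = ρ_ref D/(D + h) = 2.8 × 80.3 km/(80.3 km + 3.7 km) = 2.68 g cm⁻³.

2.68 g cm⁻³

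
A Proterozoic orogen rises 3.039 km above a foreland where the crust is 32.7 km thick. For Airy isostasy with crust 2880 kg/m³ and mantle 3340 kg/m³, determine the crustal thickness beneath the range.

Root depth r = h ρ_c / (ρ_m − ρ_c) = 3.039 km × 2880 / 460 = 19.03 km.
Total thickness = T + h + r = 32.7 km + 3.039 km + 19.03 km = 54.8 km.

54.8 km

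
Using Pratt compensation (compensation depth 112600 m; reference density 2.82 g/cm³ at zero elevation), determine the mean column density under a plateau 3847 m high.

Pratt balance: ρ_ref D = ρ (D + h).
ρ = ρ_ref D/(D + h) = 2.82 × 112600 m/(112600 m + 3847 m) = 2.73 g/cm³.

2.73 g/cm³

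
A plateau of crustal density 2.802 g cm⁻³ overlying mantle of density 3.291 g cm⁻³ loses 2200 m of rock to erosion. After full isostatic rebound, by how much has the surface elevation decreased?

327 m

Rebound u = e ρ_c/ρ_m = 2200 m × 2.802/3.291 = 1873 m.
Net surface drop = e − u = 2200 m − 1873 m = e (ρ_m − ρ_c)/ρ_m = 327 m.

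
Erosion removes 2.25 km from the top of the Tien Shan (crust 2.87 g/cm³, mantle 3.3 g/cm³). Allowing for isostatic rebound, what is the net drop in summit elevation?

0.293 km

Rebound u = e ρ_c/ρ_m = 2.25 km × 2.87/3.3 = 1.957 km.
Net surface drop = e − u = 2.25 km − 1.957 km = e (ρ_m − ρ_c)/ρ_m = 0.293 km.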